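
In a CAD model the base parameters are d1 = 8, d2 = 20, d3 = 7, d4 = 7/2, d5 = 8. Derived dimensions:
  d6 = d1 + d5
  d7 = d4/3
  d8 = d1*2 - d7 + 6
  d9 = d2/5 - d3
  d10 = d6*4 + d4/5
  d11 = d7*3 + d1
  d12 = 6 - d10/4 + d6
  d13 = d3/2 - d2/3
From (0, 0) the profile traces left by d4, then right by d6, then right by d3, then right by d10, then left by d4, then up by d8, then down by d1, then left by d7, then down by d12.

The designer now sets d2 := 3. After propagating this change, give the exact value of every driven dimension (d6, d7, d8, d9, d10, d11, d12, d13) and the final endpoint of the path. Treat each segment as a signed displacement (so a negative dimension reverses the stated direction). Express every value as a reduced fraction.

d6 = 16
d7 = 7/6
d8 = 125/6
d9 = -32/5
d10 = 647/10
d11 = 23/2
d12 = 233/40
d13 = 5/2
endpoint = (1193/15, 841/120)

Apply edit: d2 := 3
  d6 = d1 + d5 = 16
  d7 = d4/3 = 7/6
  d8 = d1*2 - d7 + 6 = 125/6
  d9 = d2/5 - d3 = -32/5
  d10 = d6*4 + d4/5 = 647/10
  d11 = d7*3 + d1 = 23/2
  d12 = 6 - d10/4 + d6 = 233/40
  d13 = d3/2 - d2/3 = 5/2
Walk from origin (0, 0):
  seg 1: left by d4 = 7/2 → (-7/2, 0)
  seg 2: right by d6 = 16 → (25/2, 0)
  seg 3: right by d3 = 7 → (39/2, 0)
  seg 4: right by d10 = 647/10 → (421/5, 0)
  seg 5: left by d4 = 7/2 → (807/10, 0)
  seg 6: up by d8 = 125/6 → (807/10, 125/6)
  seg 7: down by d1 = 8 → (807/10, 77/6)
  seg 8: left by d7 = 7/6 → (1193/15, 77/6)
  seg 9: down by d12 = 233/40 → (1193/15, 841/120)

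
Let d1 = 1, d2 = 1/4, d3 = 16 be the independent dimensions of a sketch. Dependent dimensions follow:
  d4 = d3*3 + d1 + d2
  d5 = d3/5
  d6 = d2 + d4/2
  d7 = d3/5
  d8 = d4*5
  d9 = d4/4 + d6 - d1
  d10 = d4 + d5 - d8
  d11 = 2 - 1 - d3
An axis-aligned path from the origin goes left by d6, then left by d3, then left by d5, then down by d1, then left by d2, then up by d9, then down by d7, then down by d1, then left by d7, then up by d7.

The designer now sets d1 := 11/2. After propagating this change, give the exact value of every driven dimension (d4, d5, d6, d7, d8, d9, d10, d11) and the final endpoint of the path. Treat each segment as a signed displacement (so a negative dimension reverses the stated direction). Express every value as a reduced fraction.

d4 = 215/4
d5 = 16/5
d6 = 217/8
d7 = 16/5
d8 = 1075/4
d9 = 561/16
d10 = -1059/5
d11 = -15
endpoint = (-1991/40, 385/16)

Apply edit: d1 := 11/2
  d4 = d3*3 + d1 + d2 = 215/4
  d5 = d3/5 = 16/5
  d6 = d2 + d4/2 = 217/8
  d7 = d3/5 = 16/5
  d8 = d4*5 = 1075/4
  d9 = d4/4 + d6 - d1 = 561/16
  d10 = d4 + d5 - d8 = -1059/5
  d11 = 2 - 1 - d3 = -15
Walk from origin (0, 0):
  seg 1: left by d6 = 217/8 → (-217/8, 0)
  seg 2: left by d3 = 16 → (-345/8, 0)
  seg 3: left by d5 = 16/5 → (-1853/40, 0)
  seg 4: down by d1 = 11/2 → (-1853/40, -11/2)
  seg 5: left by d2 = 1/4 → (-1863/40, -11/2)
  seg 6: up by d9 = 561/16 → (-1863/40, 473/16)
  seg 7: down by d7 = 16/5 → (-1863/40, 2109/80)
  seg 8: down by d1 = 11/2 → (-1863/40, 1669/80)
  seg 9: left by d7 = 16/5 → (-1991/40, 1669/80)
  seg 10: up by d7 = 16/5 → (-1991/40, 385/16)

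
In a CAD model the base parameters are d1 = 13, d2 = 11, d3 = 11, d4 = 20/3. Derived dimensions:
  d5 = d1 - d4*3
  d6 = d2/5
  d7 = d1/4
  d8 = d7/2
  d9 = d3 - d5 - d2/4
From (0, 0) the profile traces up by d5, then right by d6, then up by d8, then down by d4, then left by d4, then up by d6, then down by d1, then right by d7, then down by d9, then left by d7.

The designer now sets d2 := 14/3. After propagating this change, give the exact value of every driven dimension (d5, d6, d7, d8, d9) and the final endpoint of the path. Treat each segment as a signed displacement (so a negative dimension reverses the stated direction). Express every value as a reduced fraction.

Apply edit: d2 := 14/3
  d5 = d1 - d4*3 = -7
  d6 = d2/5 = 14/15
  d7 = d1/4 = 13/4
  d8 = d7/2 = 13/8
  d9 = d3 - d5 - d2/4 = 101/6
Walk from origin (0, 0):
  seg 1: up by d5 = -7 → (0, -7)
  seg 2: right by d6 = 14/15 → (14/15, -7)
  seg 3: up by d8 = 13/8 → (14/15, -43/8)
  seg 4: down by d4 = 20/3 → (14/15, -289/24)
  seg 5: left by d4 = 20/3 → (-86/15, -289/24)
  seg 6: up by d6 = 14/15 → (-86/15, -1333/120)
  seg 7: down by d1 = 13 → (-86/15, -2893/120)
  seg 8: right by d7 = 13/4 → (-149/60, -2893/120)
  seg 9: down by d9 = 101/6 → (-149/60, -4913/120)
  seg 10: left by d7 = 13/4 → (-86/15, -4913/120)

d5 = -7
d6 = 14/15
d7 = 13/4
d8 = 13/8
d9 = 101/6
endpoint = (-86/15, -4913/120)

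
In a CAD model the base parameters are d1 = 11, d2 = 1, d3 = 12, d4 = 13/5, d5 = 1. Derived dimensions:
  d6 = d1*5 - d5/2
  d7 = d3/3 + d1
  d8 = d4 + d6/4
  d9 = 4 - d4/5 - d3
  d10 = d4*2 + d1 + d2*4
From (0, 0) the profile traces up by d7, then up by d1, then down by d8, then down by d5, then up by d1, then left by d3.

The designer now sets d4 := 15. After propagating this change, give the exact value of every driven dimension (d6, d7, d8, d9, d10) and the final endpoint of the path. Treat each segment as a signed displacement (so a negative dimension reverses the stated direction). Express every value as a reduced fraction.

d6 = 109/2
d7 = 15
d8 = 229/8
d9 = -11
d10 = 45
endpoint = (-12, 59/8)

Apply edit: d4 := 15
  d6 = d1*5 - d5/2 = 109/2
  d7 = d3/3 + d1 = 15
  d8 = d4 + d6/4 = 229/8
  d9 = 4 - d4/5 - d3 = -11
  d10 = d4*2 + d1 + d2*4 = 45
Walk from origin (0, 0):
  seg 1: up by d7 = 15 → (0, 15)
  seg 2: up by d1 = 11 → (0, 26)
  seg 3: down by d8 = 229/8 → (0, -21/8)
  seg 4: down by d5 = 1 → (0, -29/8)
  seg 5: up by d1 = 11 → (0, 59/8)
  seg 6: left by d3 = 12 → (-12, 59/8)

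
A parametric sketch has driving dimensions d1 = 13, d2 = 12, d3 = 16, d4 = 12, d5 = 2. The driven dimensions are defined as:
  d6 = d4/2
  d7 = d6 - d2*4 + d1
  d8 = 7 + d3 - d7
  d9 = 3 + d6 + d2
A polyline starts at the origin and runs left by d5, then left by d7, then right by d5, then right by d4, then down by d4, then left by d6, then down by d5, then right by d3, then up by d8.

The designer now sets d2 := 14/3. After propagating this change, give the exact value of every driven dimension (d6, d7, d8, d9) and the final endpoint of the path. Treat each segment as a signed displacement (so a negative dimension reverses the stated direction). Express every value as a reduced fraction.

d6 = 6
d7 = 1/3
d8 = 68/3
d9 = 41/3
endpoint = (65/3, 26/3)

Apply edit: d2 := 14/3
  d6 = d4/2 = 6
  d7 = d6 - d2*4 + d1 = 1/3
  d8 = 7 + d3 - d7 = 68/3
  d9 = 3 + d6 + d2 = 41/3
Walk from origin (0, 0):
  seg 1: left by d5 = 2 → (-2, 0)
  seg 2: left by d7 = 1/3 → (-7/3, 0)
  seg 3: right by d5 = 2 → (-1/3, 0)
  seg 4: right by d4 = 12 → (35/3, 0)
  seg 5: down by d4 = 12 → (35/3, -12)
  seg 6: left by d6 = 6 → (17/3, -12)
  seg 7: down by d5 = 2 → (17/3, -14)
  seg 8: right by d3 = 16 → (65/3, -14)
  seg 9: up by d8 = 68/3 → (65/3, 26/3)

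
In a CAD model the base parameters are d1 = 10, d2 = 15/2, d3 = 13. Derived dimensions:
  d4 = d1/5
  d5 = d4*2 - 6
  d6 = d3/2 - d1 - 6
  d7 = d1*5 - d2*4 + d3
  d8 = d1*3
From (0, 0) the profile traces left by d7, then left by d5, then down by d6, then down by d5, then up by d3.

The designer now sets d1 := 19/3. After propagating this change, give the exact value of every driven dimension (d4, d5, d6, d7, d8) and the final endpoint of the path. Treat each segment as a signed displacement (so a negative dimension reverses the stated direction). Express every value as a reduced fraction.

d4 = 19/15
d5 = -52/15
d6 = -35/6
d7 = 44/3
d8 = 19
endpoint = (-56/5, 223/10)

Apply edit: d1 := 19/3
  d4 = d1/5 = 19/15
  d5 = d4*2 - 6 = -52/15
  d6 = d3/2 - d1 - 6 = -35/6
  d7 = d1*5 - d2*4 + d3 = 44/3
  d8 = d1*3 = 19
Walk from origin (0, 0):
  seg 1: left by d7 = 44/3 → (-44/3, 0)
  seg 2: left by d5 = -52/15 → (-56/5, 0)
  seg 3: down by d6 = -35/6 → (-56/5, 35/6)
  seg 4: down by d5 = -52/15 → (-56/5, 93/10)
  seg 5: up by d3 = 13 → (-56/5, 223/10)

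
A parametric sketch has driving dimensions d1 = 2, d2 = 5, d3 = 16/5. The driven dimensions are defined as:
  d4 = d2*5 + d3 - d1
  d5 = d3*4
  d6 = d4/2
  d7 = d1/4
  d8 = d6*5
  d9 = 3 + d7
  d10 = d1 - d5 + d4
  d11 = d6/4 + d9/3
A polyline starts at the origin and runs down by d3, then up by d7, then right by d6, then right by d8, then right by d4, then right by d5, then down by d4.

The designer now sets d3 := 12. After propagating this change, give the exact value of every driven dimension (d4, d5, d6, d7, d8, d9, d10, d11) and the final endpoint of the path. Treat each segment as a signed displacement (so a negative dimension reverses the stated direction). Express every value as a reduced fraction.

d4 = 35
d5 = 48
d6 = 35/2
d7 = 1/2
d8 = 175/2
d9 = 7/2
d10 = -11
d11 = 133/24
endpoint = (188, -93/2)

Apply edit: d3 := 12
  d4 = d2*5 + d3 - d1 = 35
  d5 = d3*4 = 48
  d6 = d4/2 = 35/2
  d7 = d1/4 = 1/2
  d8 = d6*5 = 175/2
  d9 = 3 + d7 = 7/2
  d10 = d1 - d5 + d4 = -11
  d11 = d6/4 + d9/3 = 133/24
Walk from origin (0, 0):
  seg 1: down by d3 = 12 → (0, -12)
  seg 2: up by d7 = 1/2 → (0, -23/2)
  seg 3: right by d6 = 35/2 → (35/2, -23/2)
  seg 4: right by d8 = 175/2 → (105, -23/2)
  seg 5: right by d4 = 35 → (140, -23/2)
  seg 6: right by d5 = 48 → (188, -23/2)
  seg 7: down by d4 = 35 → (188, -93/2)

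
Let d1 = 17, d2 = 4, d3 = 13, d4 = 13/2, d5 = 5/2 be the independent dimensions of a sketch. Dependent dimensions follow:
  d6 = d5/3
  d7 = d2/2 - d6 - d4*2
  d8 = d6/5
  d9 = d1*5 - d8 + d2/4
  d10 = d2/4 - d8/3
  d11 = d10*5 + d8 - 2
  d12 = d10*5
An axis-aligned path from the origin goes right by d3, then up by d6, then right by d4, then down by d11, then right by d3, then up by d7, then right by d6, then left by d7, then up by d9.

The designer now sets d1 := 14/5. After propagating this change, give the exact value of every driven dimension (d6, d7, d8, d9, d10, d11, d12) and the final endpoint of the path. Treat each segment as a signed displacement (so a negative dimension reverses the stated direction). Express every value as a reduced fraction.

Apply edit: d1 := 14/5
  d6 = d5/3 = 5/6
  d7 = d2/2 - d6 - d4*2 = -71/6
  d8 = d6/5 = 1/6
  d9 = d1*5 - d8 + d2/4 = 89/6
  d10 = d2/4 - d8/3 = 17/18
  d11 = d10*5 + d8 - 2 = 26/9
  d12 = d10*5 = 85/18
Walk from origin (0, 0):
  seg 1: right by d3 = 13 → (13, 0)
  seg 2: up by d6 = 5/6 → (13, 5/6)
  seg 3: right by d4 = 13/2 → (39/2, 5/6)
  seg 4: down by d11 = 26/9 → (39/2, -37/18)
  seg 5: right by d3 = 13 → (65/2, -37/18)
  seg 6: up by d7 = -71/6 → (65/2, -125/9)
  seg 7: right by d6 = 5/6 → (100/3, -125/9)
  seg 8: left by d7 = -71/6 → (271/6, -125/9)
  seg 9: up by d9 = 89/6 → (271/6, 17/18)

d6 = 5/6
d7 = -71/6
d8 = 1/6
d9 = 89/6
d10 = 17/18
d11 = 26/9
d12 = 85/18
endpoint = (271/6, 17/18)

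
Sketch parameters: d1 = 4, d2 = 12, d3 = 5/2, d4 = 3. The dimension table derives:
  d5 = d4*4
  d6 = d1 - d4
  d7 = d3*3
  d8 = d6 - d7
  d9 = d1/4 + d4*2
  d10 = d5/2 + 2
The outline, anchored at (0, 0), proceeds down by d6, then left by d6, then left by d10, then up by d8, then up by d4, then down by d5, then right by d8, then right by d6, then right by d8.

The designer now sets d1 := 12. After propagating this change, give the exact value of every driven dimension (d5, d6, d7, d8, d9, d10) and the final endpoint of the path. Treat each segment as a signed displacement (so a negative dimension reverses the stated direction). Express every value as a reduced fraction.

d5 = 12
d6 = 9
d7 = 15/2
d8 = 3/2
d9 = 9
d10 = 8
endpoint = (-5, -33/2)

Apply edit: d1 := 12
  d5 = d4*4 = 12
  d6 = d1 - d4 = 9
  d7 = d3*3 = 15/2
  d8 = d6 - d7 = 3/2
  d9 = d1/4 + d4*2 = 9
  d10 = d5/2 + 2 = 8
Walk from origin (0, 0):
  seg 1: down by d6 = 9 → (0, -9)
  seg 2: left by d6 = 9 → (-9, -9)
  seg 3: left by d10 = 8 → (-17, -9)
  seg 4: up by d8 = 3/2 → (-17, -15/2)
  seg 5: up by d4 = 3 → (-17, -9/2)
  seg 6: down by d5 = 12 → (-17, -33/2)
  seg 7: right by d8 = 3/2 → (-31/2, -33/2)
  seg 8: right by d6 = 9 → (-13/2, -33/2)
  seg 9: right by d8 = 3/2 → (-5, -33/2)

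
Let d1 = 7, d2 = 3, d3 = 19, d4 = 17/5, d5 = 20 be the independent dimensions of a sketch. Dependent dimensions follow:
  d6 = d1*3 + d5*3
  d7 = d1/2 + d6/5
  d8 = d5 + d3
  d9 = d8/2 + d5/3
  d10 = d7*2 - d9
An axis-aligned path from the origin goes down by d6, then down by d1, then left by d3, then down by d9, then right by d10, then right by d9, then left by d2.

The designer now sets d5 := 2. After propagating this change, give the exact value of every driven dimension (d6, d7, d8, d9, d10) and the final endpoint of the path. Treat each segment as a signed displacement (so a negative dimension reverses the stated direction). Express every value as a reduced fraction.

Apply edit: d5 := 2
  d6 = d1*3 + d5*3 = 27
  d7 = d1/2 + d6/5 = 89/10
  d8 = d5 + d3 = 21
  d9 = d8/2 + d5/3 = 67/6
  d10 = d7*2 - d9 = 199/30
Walk from origin (0, 0):
  seg 1: down by d6 = 27 → (0, -27)
  seg 2: down by d1 = 7 → (0, -34)
  seg 3: left by d3 = 19 → (-19, -34)
  seg 4: down by d9 = 67/6 → (-19, -271/6)
  seg 5: right by d10 = 199/30 → (-371/30, -271/6)
  seg 6: right by d9 = 67/6 → (-6/5, -271/6)
  seg 7: left by d2 = 3 → (-21/5, -271/6)

d6 = 27
d7 = 89/10
d8 = 21
d9 = 67/6
d10 = 199/30
endpoint = (-21/5, -271/6)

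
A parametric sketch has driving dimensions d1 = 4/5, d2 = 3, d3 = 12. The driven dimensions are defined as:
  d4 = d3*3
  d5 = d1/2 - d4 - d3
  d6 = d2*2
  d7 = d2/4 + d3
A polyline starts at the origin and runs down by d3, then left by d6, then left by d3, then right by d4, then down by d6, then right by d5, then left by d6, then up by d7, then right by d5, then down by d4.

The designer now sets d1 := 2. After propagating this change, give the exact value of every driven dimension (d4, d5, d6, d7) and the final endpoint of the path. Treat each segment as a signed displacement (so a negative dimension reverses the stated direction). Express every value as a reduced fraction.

Apply edit: d1 := 2
  d4 = d3*3 = 36
  d5 = d1/2 - d4 - d3 = -47
  d6 = d2*2 = 6
  d7 = d2/4 + d3 = 51/4
Walk from origin (0, 0):
  seg 1: down by d3 = 12 → (0, -12)
  seg 2: left by d6 = 6 → (-6, -12)
  seg 3: left by d3 = 12 → (-18, -12)
  seg 4: right by d4 = 36 → (18, -12)
  seg 5: down by d6 = 6 → (18, -18)
  seg 6: right by d5 = -47 → (-29, -18)
  seg 7: left by d6 = 6 → (-35, -18)
  seg 8: up by d7 = 51/4 → (-35, -21/4)
  seg 9: right by d5 = -47 → (-82, -21/4)
  seg 10: down by d4 = 36 → (-82, -165/4)

d4 = 36
d5 = -47
d6 = 6
d7 = 51/4
endpoint = (-82, -165/4)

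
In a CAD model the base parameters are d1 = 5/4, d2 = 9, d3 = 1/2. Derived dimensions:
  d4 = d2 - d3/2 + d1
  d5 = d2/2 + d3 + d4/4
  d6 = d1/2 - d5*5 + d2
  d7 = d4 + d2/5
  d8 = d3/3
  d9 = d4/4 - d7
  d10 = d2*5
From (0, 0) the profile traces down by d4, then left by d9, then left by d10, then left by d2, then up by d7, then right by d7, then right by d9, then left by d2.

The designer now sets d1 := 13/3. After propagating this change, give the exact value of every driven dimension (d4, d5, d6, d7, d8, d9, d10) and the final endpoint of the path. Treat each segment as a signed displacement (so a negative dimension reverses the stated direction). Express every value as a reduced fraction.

d4 = 157/12
d5 = 397/48
d6 = -483/16
d7 = 893/60
d8 = 1/6
d9 = -929/80
d10 = 45
endpoint = (-2887/60, 9/5)

Apply edit: d1 := 13/3
  d4 = d2 - d3/2 + d1 = 157/12
  d5 = d2/2 + d3 + d4/4 = 397/48
  d6 = d1/2 - d5*5 + d2 = -483/16
  d7 = d4 + d2/5 = 893/60
  d8 = d3/3 = 1/6
  d9 = d4/4 - d7 = -929/80
  d10 = d2*5 = 45
Walk from origin (0, 0):
  seg 1: down by d4 = 157/12 → (0, -157/12)
  seg 2: left by d9 = -929/80 → (929/80, -157/12)
  seg 3: left by d10 = 45 → (-2671/80, -157/12)
  seg 4: left by d2 = 9 → (-3391/80, -157/12)
  seg 5: up by d7 = 893/60 → (-3391/80, 9/5)
  seg 6: right by d7 = 893/60 → (-6601/240, 9/5)
  seg 7: right by d9 = -929/80 → (-2347/60, 9/5)
  seg 8: left by d2 = 9 → (-2887/60, 9/5)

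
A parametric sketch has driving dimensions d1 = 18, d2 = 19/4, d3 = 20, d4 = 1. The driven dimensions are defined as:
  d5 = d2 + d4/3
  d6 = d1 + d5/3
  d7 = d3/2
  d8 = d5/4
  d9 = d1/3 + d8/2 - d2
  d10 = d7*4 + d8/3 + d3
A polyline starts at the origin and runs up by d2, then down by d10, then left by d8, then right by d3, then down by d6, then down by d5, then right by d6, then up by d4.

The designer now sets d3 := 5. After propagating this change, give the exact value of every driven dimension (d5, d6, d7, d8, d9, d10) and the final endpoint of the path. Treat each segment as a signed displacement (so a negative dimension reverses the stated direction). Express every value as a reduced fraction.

Apply edit: d3 := 5
  d5 = d2 + d4/3 = 61/12
  d6 = d1 + d5/3 = 709/36
  d7 = d3/2 = 5/2
  d8 = d5/4 = 61/48
  d9 = d1/3 + d8/2 - d2 = 181/96
  d10 = d7*4 + d8/3 + d3 = 2221/144
Walk from origin (0, 0):
  seg 1: up by d2 = 19/4 → (0, 19/4)
  seg 2: down by d10 = 2221/144 → (0, -1537/144)
  seg 3: left by d8 = 61/48 → (-61/48, -1537/144)
  seg 4: right by d3 = 5 → (179/48, -1537/144)
  seg 5: down by d6 = 709/36 → (179/48, -4373/144)
  seg 6: down by d5 = 61/12 → (179/48, -5105/144)
  seg 7: right by d6 = 709/36 → (3373/144, -5105/144)
  seg 8: up by d4 = 1 → (3373/144, -4961/144)

d5 = 61/12
d6 = 709/36
d7 = 5/2
d8 = 61/48
d9 = 181/96
d10 = 2221/144
endpoint = (3373/144, -4961/144)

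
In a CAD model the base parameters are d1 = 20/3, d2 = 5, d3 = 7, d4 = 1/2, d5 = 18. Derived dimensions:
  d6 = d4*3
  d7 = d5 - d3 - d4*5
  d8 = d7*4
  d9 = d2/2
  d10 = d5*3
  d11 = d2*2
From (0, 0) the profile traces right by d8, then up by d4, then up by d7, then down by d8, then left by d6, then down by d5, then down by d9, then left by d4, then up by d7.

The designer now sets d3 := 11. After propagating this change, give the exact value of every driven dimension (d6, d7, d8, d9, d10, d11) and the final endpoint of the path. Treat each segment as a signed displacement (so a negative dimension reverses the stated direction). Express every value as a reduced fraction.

d6 = 3/2
d7 = 9/2
d8 = 18
d9 = 5/2
d10 = 54
d11 = 10
endpoint = (16, -29)

Apply edit: d3 := 11
  d6 = d4*3 = 3/2
  d7 = d5 - d3 - d4*5 = 9/2
  d8 = d7*4 = 18
  d9 = d2/2 = 5/2
  d10 = d5*3 = 54
  d11 = d2*2 = 10
Walk from origin (0, 0):
  seg 1: right by d8 = 18 → (18, 0)
  seg 2: up by d4 = 1/2 → (18, 1/2)
  seg 3: up by d7 = 9/2 → (18, 5)
  seg 4: down by d8 = 18 → (18, -13)
  seg 5: left by d6 = 3/2 → (33/2, -13)
  seg 6: down by d5 = 18 → (33/2, -31)
  seg 7: down by d9 = 5/2 → (33/2, -67/2)
  seg 8: left by d4 = 1/2 → (16, -67/2)
  seg 9: up by d7 = 9/2 → (16, -29)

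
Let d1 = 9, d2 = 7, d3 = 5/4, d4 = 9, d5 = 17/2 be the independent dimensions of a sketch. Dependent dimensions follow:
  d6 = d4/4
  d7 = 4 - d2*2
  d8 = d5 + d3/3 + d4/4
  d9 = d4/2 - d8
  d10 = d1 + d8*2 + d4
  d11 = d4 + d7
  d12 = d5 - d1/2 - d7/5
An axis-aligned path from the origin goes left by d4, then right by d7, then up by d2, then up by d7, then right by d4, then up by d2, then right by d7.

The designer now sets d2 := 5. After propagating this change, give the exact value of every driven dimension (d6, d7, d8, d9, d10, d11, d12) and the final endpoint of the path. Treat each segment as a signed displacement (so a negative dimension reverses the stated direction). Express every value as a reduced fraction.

d6 = 9/4
d7 = -6
d8 = 67/6
d9 = -20/3
d10 = 121/3
d11 = 3
d12 = 26/5
endpoint = (-12, 4)

Apply edit: d2 := 5
  d6 = d4/4 = 9/4
  d7 = 4 - d2*2 = -6
  d8 = d5 + d3/3 + d4/4 = 67/6
  d9 = d4/2 - d8 = -20/3
  d10 = d1 + d8*2 + d4 = 121/3
  d11 = d4 + d7 = 3
  d12 = d5 - d1/2 - d7/5 = 26/5
Walk from origin (0, 0):
  seg 1: left by d4 = 9 → (-9, 0)
  seg 2: right by d7 = -6 → (-15, 0)
  seg 3: up by d2 = 5 → (-15, 5)
  seg 4: up by d7 = -6 → (-15, -1)
  seg 5: right by d4 = 9 → (-6, -1)
  seg 6: up by d2 = 5 → (-6, 4)
  seg 7: right by d7 = -6 → (-12, 4)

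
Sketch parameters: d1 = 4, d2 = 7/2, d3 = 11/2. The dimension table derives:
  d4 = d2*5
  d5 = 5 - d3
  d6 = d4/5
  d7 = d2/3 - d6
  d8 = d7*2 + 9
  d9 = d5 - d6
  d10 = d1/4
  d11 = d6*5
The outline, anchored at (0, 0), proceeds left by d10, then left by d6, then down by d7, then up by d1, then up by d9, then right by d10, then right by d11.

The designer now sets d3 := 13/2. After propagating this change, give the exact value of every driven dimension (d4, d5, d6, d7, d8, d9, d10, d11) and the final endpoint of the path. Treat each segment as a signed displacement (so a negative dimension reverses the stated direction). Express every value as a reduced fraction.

Apply edit: d3 := 13/2
  d4 = d2*5 = 35/2
  d5 = 5 - d3 = -3/2
  d6 = d4/5 = 7/2
  d7 = d2/3 - d6 = -7/3
  d8 = d7*2 + 9 = 13/3
  d9 = d5 - d6 = -5
  d10 = d1/4 = 1
  d11 = d6*5 = 35/2
Walk from origin (0, 0):
  seg 1: left by d10 = 1 → (-1, 0)
  seg 2: left by d6 = 7/2 → (-9/2, 0)
  seg 3: down by d7 = -7/3 → (-9/2, 7/3)
  seg 4: up by d1 = 4 → (-9/2, 19/3)
  seg 5: up by d9 = -5 → (-9/2, 4/3)
  seg 6: right by d10 = 1 → (-7/2, 4/3)
  seg 7: right by d11 = 35/2 → (14, 4/3)

d4 = 35/2
d5 = -3/2
d6 = 7/2
d7 = -7/3
d8 = 13/3
d9 = -5
d10 = 1
d11 = 35/2
endpoint = (14, 4/3)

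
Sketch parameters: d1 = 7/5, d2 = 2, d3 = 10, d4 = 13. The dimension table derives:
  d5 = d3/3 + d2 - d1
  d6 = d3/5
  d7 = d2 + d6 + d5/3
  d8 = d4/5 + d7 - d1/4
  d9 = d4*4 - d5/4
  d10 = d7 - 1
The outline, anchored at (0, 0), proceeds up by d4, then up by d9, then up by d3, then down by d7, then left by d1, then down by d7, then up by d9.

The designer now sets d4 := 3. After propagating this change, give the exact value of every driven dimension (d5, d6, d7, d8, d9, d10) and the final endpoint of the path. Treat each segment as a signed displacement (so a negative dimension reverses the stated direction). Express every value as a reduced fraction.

d5 = 59/15
d6 = 2
d7 = 239/45
d8 = 1001/180
d9 = 661/60
d10 = 194/45
endpoint = (-7/5, 2197/90)

Apply edit: d4 := 3
  d5 = d3/3 + d2 - d1 = 59/15
  d6 = d3/5 = 2
  d7 = d2 + d6 + d5/3 = 239/45
  d8 = d4/5 + d7 - d1/4 = 1001/180
  d9 = d4*4 - d5/4 = 661/60
  d10 = d7 - 1 = 194/45
Walk from origin (0, 0):
  seg 1: up by d4 = 3 → (0, 3)
  seg 2: up by d9 = 661/60 → (0, 841/60)
  seg 3: up by d3 = 10 → (0, 1441/60)
  seg 4: down by d7 = 239/45 → (0, 3367/180)
  seg 5: left by d1 = 7/5 → (-7/5, 3367/180)
  seg 6: down by d7 = 239/45 → (-7/5, 2411/180)
  seg 7: up by d9 = 661/60 → (-7/5, 2197/90)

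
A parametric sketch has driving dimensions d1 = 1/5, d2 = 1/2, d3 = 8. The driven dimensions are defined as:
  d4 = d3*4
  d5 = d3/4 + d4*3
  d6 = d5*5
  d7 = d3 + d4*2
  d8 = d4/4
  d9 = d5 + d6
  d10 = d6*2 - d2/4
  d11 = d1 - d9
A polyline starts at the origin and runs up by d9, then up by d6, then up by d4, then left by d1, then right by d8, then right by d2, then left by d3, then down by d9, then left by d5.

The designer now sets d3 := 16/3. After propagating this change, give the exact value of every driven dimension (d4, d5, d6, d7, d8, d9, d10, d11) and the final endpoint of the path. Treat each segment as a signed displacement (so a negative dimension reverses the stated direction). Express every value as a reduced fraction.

Apply edit: d3 := 16/3
  d4 = d3*4 = 64/3
  d5 = d3/4 + d4*3 = 196/3
  d6 = d5*5 = 980/3
  d7 = d3 + d4*2 = 48
  d8 = d4/4 = 16/3
  d9 = d5 + d6 = 392
  d10 = d6*2 - d2/4 = 15677/24
  d11 = d1 - d9 = -1959/5
Walk from origin (0, 0):
  seg 1: up by d9 = 392 → (0, 392)
  seg 2: up by d6 = 980/3 → (0, 2156/3)
  seg 3: up by d4 = 64/3 → (0, 740)
  seg 4: left by d1 = 1/5 → (-1/5, 740)
  seg 5: right by d8 = 16/3 → (77/15, 740)
  seg 6: right by d2 = 1/2 → (169/30, 740)
  seg 7: left by d3 = 16/3 → (3/10, 740)
  seg 8: down by d9 = 392 → (3/10, 348)
  seg 9: left by d5 = 196/3 → (-1951/30, 348)

d4 = 64/3
d5 = 196/3
d6 = 980/3
d7 = 48
d8 = 16/3
d9 = 392
d10 = 15677/24
d11 = -1959/5
endpoint = (-1951/30, 348)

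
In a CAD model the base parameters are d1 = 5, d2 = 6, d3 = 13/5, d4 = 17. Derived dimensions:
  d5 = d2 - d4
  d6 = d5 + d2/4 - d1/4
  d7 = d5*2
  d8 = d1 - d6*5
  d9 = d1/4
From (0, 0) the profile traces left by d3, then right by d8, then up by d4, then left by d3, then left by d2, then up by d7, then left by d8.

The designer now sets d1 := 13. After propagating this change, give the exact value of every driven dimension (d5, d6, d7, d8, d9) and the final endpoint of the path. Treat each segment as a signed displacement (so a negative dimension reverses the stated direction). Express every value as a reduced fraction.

d5 = -11
d6 = -51/4
d7 = -22
d8 = 307/4
d9 = 13/4
endpoint = (-56/5, -5)

Apply edit: d1 := 13
  d5 = d2 - d4 = -11
  d6 = d5 + d2/4 - d1/4 = -51/4
  d7 = d5*2 = -22
  d8 = d1 - d6*5 = 307/4
  d9 = d1/4 = 13/4
Walk from origin (0, 0):
  seg 1: left by d3 = 13/5 → (-13/5, 0)
  seg 2: right by d8 = 307/4 → (1483/20, 0)
  seg 3: up by d4 = 17 → (1483/20, 17)
  seg 4: left by d3 = 13/5 → (1431/20, 17)
  seg 5: left by d2 = 6 → (1311/20, 17)
  seg 6: up by d7 = -22 → (1311/20, -5)
  seg 7: left by d8 = 307/4 → (-56/5, -5)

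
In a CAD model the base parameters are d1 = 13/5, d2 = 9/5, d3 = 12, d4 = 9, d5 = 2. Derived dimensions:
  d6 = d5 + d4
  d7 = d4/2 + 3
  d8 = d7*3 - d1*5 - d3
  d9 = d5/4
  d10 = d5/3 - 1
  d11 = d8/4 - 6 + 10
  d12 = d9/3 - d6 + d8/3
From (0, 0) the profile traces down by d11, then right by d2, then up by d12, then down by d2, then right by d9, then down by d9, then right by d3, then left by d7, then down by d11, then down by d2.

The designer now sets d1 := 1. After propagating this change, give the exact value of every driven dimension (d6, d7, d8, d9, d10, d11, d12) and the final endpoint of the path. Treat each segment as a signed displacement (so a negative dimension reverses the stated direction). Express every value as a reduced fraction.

Apply edit: d1 := 1
  d6 = d5 + d4 = 11
  d7 = d4/2 + 3 = 15/2
  d8 = d7*3 - d1*5 - d3 = 11/2
  d9 = d5/4 = 1/2
  d10 = d5/3 - 1 = -1/3
  d11 = d8/4 - 6 + 10 = 43/8
  d12 = d9/3 - d6 + d8/3 = -9
Walk from origin (0, 0):
  seg 1: down by d11 = 43/8 → (0, -43/8)
  seg 2: right by d2 = 9/5 → (9/5, -43/8)
  seg 3: up by d12 = -9 → (9/5, -115/8)
  seg 4: down by d2 = 9/5 → (9/5, -647/40)
  seg 5: right by d9 = 1/2 → (23/10, -647/40)
  seg 6: down by d9 = 1/2 → (23/10, -667/40)
  seg 7: right by d3 = 12 → (143/10, -667/40)
  seg 8: left by d7 = 15/2 → (34/5, -667/40)
  seg 9: down by d11 = 43/8 → (34/5, -441/20)
  seg 10: down by d2 = 9/5 → (34/5, -477/20)

d6 = 11
d7 = 15/2
d8 = 11/2
d9 = 1/2
d10 = -1/3
d11 = 43/8
d12 = -9
endpoint = (34/5, -477/20)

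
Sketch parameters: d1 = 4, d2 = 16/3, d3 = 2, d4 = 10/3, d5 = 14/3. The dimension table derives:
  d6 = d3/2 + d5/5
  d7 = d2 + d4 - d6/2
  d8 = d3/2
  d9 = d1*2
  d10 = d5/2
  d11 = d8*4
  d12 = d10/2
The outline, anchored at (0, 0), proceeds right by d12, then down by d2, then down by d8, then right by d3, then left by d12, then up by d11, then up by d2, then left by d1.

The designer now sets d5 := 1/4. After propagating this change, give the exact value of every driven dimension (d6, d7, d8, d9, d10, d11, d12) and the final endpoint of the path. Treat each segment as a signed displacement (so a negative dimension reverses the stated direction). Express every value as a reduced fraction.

Apply edit: d5 := 1/4
  d6 = d3/2 + d5/5 = 21/20
  d7 = d2 + d4 - d6/2 = 977/120
  d8 = d3/2 = 1
  d9 = d1*2 = 8
  d10 = d5/2 = 1/8
  d11 = d8*4 = 4
  d12 = d10/2 = 1/16
Walk from origin (0, 0):
  seg 1: right by d12 = 1/16 → (1/16, 0)
  seg 2: down by d2 = 16/3 → (1/16, -16/3)
  seg 3: down by d8 = 1 → (1/16, -19/3)
  seg 4: right by d3 = 2 → (33/16, -19/3)
  seg 5: left by d12 = 1/16 → (2, -19/3)
  seg 6: up by d11 = 4 → (2, -7/3)
  seg 7: up by d2 = 16/3 → (2, 3)
  seg 8: left by d1 = 4 → (-2, 3)

d6 = 21/20
d7 = 977/120
d8 = 1
d9 = 8
d10 = 1/8
d11 = 4
d12 = 1/16
endpoint = (-2, 3)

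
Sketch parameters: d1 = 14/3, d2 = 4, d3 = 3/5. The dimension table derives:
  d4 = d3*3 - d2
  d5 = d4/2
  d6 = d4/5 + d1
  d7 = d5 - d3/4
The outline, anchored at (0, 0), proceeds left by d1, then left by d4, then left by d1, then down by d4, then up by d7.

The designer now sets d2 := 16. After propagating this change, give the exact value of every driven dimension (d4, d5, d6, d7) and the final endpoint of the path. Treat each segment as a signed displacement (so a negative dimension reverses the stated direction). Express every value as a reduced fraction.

Apply edit: d2 := 16
  d4 = d3*3 - d2 = -71/5
  d5 = d4/2 = -71/10
  d6 = d4/5 + d1 = 137/75
  d7 = d5 - d3/4 = -29/4
Walk from origin (0, 0):
  seg 1: left by d1 = 14/3 → (-14/3, 0)
  seg 2: left by d4 = -71/5 → (143/15, 0)
  seg 3: left by d1 = 14/3 → (73/15, 0)
  seg 4: down by d4 = -71/5 → (73/15, 71/5)
  seg 5: up by d7 = -29/4 → (73/15, 139/20)

d4 = -71/5
d5 = -71/10
d6 = 137/75
d7 = -29/4
endpoint = (73/15, 139/20)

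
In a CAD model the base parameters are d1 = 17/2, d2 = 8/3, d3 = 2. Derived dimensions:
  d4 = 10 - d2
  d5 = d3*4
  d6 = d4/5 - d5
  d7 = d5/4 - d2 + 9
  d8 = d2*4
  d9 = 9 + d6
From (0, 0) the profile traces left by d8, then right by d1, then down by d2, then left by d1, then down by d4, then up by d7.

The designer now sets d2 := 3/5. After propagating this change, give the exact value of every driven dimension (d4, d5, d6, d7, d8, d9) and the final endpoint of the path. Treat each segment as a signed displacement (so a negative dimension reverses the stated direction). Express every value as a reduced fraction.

d4 = 47/5
d5 = 8
d6 = -153/25
d7 = 52/5
d8 = 12/5
d9 = 72/25
endpoint = (-12/5, 2/5)

Apply edit: d2 := 3/5
  d4 = 10 - d2 = 47/5
  d5 = d3*4 = 8
  d6 = d4/5 - d5 = -153/25
  d7 = d5/4 - d2 + 9 = 52/5
  d8 = d2*4 = 12/5
  d9 = 9 + d6 = 72/25
Walk from origin (0, 0):
  seg 1: left by d8 = 12/5 → (-12/5, 0)
  seg 2: right by d1 = 17/2 → (61/10, 0)
  seg 3: down by d2 = 3/5 → (61/10, -3/5)
  seg 4: left by d1 = 17/2 → (-12/5, -3/5)
  seg 5: down by d4 = 47/5 → (-12/5, -10)
  seg 6: up by d7 = 52/5 → (-12/5, 2/5)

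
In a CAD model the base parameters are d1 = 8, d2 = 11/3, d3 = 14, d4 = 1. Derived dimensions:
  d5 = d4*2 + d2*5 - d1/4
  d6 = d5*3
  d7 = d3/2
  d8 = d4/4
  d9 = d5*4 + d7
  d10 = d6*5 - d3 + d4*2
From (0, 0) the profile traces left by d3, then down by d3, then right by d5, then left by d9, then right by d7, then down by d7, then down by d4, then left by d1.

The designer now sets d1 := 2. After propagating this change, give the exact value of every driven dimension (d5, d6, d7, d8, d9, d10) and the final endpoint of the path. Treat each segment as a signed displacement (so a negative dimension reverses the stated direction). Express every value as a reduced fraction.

d5 = 119/6
d6 = 119/2
d7 = 7
d8 = 1/4
d9 = 259/3
d10 = 571/2
endpoint = (-151/2, -22)

Apply edit: d1 := 2
  d5 = d4*2 + d2*5 - d1/4 = 119/6
  d6 = d5*3 = 119/2
  d7 = d3/2 = 7
  d8 = d4/4 = 1/4
  d9 = d5*4 + d7 = 259/3
  d10 = d6*5 - d3 + d4*2 = 571/2
Walk from origin (0, 0):
  seg 1: left by d3 = 14 → (-14, 0)
  seg 2: down by d3 = 14 → (-14, -14)
  seg 3: right by d5 = 119/6 → (35/6, -14)
  seg 4: left by d9 = 259/3 → (-161/2, -14)
  seg 5: right by d7 = 7 → (-147/2, -14)
  seg 6: down by d7 = 7 → (-147/2, -21)
  seg 7: down by d4 = 1 → (-147/2, -22)
  seg 8: left by d1 = 2 → (-151/2, -22)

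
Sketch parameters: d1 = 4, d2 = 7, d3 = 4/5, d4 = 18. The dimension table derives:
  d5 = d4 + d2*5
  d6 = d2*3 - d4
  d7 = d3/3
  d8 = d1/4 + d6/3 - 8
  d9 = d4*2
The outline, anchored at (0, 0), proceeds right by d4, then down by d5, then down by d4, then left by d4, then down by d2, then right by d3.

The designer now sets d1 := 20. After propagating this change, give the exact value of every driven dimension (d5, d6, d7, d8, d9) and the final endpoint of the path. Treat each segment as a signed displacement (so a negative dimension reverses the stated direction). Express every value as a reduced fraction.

Apply edit: d1 := 20
  d5 = d4 + d2*5 = 53
  d6 = d2*3 - d4 = 3
  d7 = d3/3 = 4/15
  d8 = d1/4 + d6/3 - 8 = -2
  d9 = d4*2 = 36
Walk from origin (0, 0):
  seg 1: right by d4 = 18 → (18, 0)
  seg 2: down by d5 = 53 → (18, -53)
  seg 3: down by d4 = 18 → (18, -71)
  seg 4: left by d4 = 18 → (0, -71)
  seg 5: down by d2 = 7 → (0, -78)
  seg 6: right by d3 = 4/5 → (4/5, -78)

d5 = 53
d6 = 3
d7 = 4/15
d8 = -2
d9 = 36
endpoint = (4/5, -78)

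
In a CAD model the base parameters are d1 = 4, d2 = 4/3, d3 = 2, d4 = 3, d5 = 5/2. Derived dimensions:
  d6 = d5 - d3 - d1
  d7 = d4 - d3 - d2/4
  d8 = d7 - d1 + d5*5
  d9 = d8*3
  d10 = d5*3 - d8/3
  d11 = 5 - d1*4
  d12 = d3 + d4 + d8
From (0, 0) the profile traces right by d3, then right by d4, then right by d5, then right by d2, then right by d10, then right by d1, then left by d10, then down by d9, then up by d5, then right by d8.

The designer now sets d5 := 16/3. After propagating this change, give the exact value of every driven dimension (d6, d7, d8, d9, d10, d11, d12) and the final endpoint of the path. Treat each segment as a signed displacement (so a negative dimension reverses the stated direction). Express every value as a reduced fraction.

d6 = -2/3
d7 = 2/3
d8 = 70/3
d9 = 70
d10 = 74/9
d11 = -11
d12 = 85/3
endpoint = (39, -194/3)

Apply edit: d5 := 16/3
  d6 = d5 - d3 - d1 = -2/3
  d7 = d4 - d3 - d2/4 = 2/3
  d8 = d7 - d1 + d5*5 = 70/3
  d9 = d8*3 = 70
  d10 = d5*3 - d8/3 = 74/9
  d11 = 5 - d1*4 = -11
  d12 = d3 + d4 + d8 = 85/3
Walk from origin (0, 0):
  seg 1: right by d3 = 2 → (2, 0)
  seg 2: right by d4 = 3 → (5, 0)
  seg 3: right by d5 = 16/3 → (31/3, 0)
  seg 4: right by d2 = 4/3 → (35/3, 0)
  seg 5: right by d10 = 74/9 → (179/9, 0)
  seg 6: right by d1 = 4 → (215/9, 0)
  seg 7: left by d10 = 74/9 → (47/3, 0)
  seg 8: down by d9 = 70 → (47/3, -70)
  seg 9: up by d5 = 16/3 → (47/3, -194/3)
  seg 10: right by d8 = 70/3 → (39, -194/3)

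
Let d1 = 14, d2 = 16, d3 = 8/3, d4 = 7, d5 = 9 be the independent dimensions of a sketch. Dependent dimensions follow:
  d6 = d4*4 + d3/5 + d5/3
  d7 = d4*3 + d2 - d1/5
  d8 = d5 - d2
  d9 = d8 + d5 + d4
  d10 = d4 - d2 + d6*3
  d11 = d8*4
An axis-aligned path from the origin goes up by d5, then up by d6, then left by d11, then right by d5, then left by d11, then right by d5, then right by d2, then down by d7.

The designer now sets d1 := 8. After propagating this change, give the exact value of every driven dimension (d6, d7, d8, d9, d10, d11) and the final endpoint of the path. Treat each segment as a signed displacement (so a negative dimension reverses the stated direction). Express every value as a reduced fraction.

Apply edit: d1 := 8
  d6 = d4*4 + d3/5 + d5/3 = 473/15
  d7 = d4*3 + d2 - d1/5 = 177/5
  d8 = d5 - d2 = -7
  d9 = d8 + d5 + d4 = 9
  d10 = d4 - d2 + d6*3 = 428/5
  d11 = d8*4 = -28
Walk from origin (0, 0):
  seg 1: up by d5 = 9 → (0, 9)
  seg 2: up by d6 = 473/15 → (0, 608/15)
  seg 3: left by d11 = -28 → (28, 608/15)
  seg 4: right by d5 = 9 → (37, 608/15)
  seg 5: left by d11 = -28 → (65, 608/15)
  seg 6: right by d5 = 9 → (74, 608/15)
  seg 7: right by d2 = 16 → (90, 608/15)
  seg 8: down by d7 = 177/5 → (90, 77/15)

d6 = 473/15
d7 = 177/5
d8 = -7
d9 = 9
d10 = 428/5
d11 = -28
endpoint = (90, 77/15)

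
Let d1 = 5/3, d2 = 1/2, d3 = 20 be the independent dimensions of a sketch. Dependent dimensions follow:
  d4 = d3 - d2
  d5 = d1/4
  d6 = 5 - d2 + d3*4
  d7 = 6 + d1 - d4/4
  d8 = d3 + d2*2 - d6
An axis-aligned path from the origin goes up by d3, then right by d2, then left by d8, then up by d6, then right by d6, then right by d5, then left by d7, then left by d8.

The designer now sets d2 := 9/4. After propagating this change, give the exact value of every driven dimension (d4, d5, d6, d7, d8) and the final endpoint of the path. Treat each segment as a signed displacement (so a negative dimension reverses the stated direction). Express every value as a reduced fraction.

d4 = 71/4
d5 = 5/12
d6 = 331/4
d7 = 155/48
d8 = -233/4
endpoint = (3179/16, 411/4)

Apply edit: d2 := 9/4
  d4 = d3 - d2 = 71/4
  d5 = d1/4 = 5/12
  d6 = 5 - d2 + d3*4 = 331/4
  d7 = 6 + d1 - d4/4 = 155/48
  d8 = d3 + d2*2 - d6 = -233/4
Walk from origin (0, 0):
  seg 1: up by d3 = 20 → (0, 20)
  seg 2: right by d2 = 9/4 → (9/4, 20)
  seg 3: left by d8 = -233/4 → (121/2, 20)
  seg 4: up by d6 = 331/4 → (121/2, 411/4)
  seg 5: right by d6 = 331/4 → (573/4, 411/4)
  seg 6: right by d5 = 5/12 → (431/3, 411/4)
  seg 7: left by d7 = 155/48 → (2247/16, 411/4)
  seg 8: left by d8 = -233/4 → (3179/16, 411/4)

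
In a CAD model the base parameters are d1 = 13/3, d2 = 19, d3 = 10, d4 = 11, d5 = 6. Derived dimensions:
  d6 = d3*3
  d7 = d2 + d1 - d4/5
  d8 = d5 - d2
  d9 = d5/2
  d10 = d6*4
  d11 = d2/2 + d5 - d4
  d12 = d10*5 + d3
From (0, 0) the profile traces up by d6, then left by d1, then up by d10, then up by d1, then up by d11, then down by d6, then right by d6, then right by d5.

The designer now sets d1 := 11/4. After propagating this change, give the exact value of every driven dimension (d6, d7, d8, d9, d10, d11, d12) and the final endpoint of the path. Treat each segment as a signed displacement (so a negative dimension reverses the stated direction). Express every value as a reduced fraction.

d6 = 30
d7 = 391/20
d8 = -13
d9 = 3
d10 = 120
d11 = 9/2
d12 = 610
endpoint = (133/4, 509/4)

Apply edit: d1 := 11/4
  d6 = d3*3 = 30
  d7 = d2 + d1 - d4/5 = 391/20
  d8 = d5 - d2 = -13
  d9 = d5/2 = 3
  d10 = d6*4 = 120
  d11 = d2/2 + d5 - d4 = 9/2
  d12 = d10*5 + d3 = 610
Walk from origin (0, 0):
  seg 1: up by d6 = 30 → (0, 30)
  seg 2: left by d1 = 11/4 → (-11/4, 30)
  seg 3: up by d10 = 120 → (-11/4, 150)
  seg 4: up by d1 = 11/4 → (-11/4, 611/4)
  seg 5: up by d11 = 9/2 → (-11/4, 629/4)
  seg 6: down by d6 = 30 → (-11/4, 509/4)
  seg 7: right by d6 = 30 → (109/4, 509/4)
  seg 8: right by d5 = 6 → (133/4, 509/4)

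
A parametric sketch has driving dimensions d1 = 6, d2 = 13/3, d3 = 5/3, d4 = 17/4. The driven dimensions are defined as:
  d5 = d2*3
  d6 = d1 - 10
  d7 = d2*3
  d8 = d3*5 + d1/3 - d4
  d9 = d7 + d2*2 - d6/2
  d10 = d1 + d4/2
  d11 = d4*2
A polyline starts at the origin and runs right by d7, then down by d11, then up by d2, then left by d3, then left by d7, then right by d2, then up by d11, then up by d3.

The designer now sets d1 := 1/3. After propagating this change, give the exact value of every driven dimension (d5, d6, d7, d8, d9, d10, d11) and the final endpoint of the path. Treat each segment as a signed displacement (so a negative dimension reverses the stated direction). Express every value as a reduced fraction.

d5 = 13
d6 = -29/3
d7 = 13
d8 = 151/36
d9 = 53/2
d10 = 59/24
d11 = 17/2
endpoint = (8/3, 6)

Apply edit: d1 := 1/3
  d5 = d2*3 = 13
  d6 = d1 - 10 = -29/3
  d7 = d2*3 = 13
  d8 = d3*5 + d1/3 - d4 = 151/36
  d9 = d7 + d2*2 - d6/2 = 53/2
  d10 = d1 + d4/2 = 59/24
  d11 = d4*2 = 17/2
Walk from origin (0, 0):
  seg 1: right by d7 = 13 → (13, 0)
  seg 2: down by d11 = 17/2 → (13, -17/2)
  seg 3: up by d2 = 13/3 → (13, -25/6)
  seg 4: left by d3 = 5/3 → (34/3, -25/6)
  seg 5: left by d7 = 13 → (-5/3, -25/6)
  seg 6: right by d2 = 13/3 → (8/3, -25/6)
  seg 7: up by d11 = 17/2 → (8/3, 13/3)
  seg 8: up by d3 = 5/3 → (8/3, 6)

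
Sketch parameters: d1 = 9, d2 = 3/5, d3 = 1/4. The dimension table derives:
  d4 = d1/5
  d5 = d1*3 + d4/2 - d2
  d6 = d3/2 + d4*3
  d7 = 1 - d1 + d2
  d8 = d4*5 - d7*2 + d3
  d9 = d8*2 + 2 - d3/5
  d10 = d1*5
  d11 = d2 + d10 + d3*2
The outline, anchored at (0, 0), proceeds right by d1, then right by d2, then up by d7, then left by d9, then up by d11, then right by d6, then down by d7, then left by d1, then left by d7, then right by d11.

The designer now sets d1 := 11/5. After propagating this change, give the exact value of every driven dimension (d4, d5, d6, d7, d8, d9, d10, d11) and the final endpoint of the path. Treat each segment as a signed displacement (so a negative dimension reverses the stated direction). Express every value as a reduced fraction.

Apply edit: d1 := 11/5
  d4 = d1/5 = 11/25
  d5 = d1*3 + d4/2 - d2 = 311/50
  d6 = d3/2 + d4*3 = 289/200
  d7 = 1 - d1 + d2 = -3/5
  d8 = d4*5 - d7*2 + d3 = 73/20
  d9 = d8*2 + 2 - d3/5 = 37/4
  d10 = d1*5 = 11
  d11 = d2 + d10 + d3*2 = 121/10
Walk from origin (0, 0):
  seg 1: right by d1 = 11/5 → (11/5, 0)
  seg 2: right by d2 = 3/5 → (14/5, 0)
  seg 3: up by d7 = -3/5 → (14/5, -3/5)
  seg 4: left by d9 = 37/4 → (-129/20, -3/5)
  seg 5: up by d11 = 121/10 → (-129/20, 23/2)
  seg 6: right by d6 = 289/200 → (-1001/200, 23/2)
  seg 7: down by d7 = -3/5 → (-1001/200, 121/10)
  seg 8: left by d1 = 11/5 → (-1441/200, 121/10)
  seg 9: left by d7 = -3/5 → (-1321/200, 121/10)
  seg 10: right by d11 = 121/10 → (1099/200, 121/10)

d4 = 11/25
d5 = 311/50
d6 = 289/200
d7 = -3/5
d8 = 73/20
d9 = 37/4
d10 = 11
d11 = 121/10
endpoint = (1099/200, 121/10)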